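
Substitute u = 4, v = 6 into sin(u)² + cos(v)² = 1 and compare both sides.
LHS = sin(4)² + cos(6)² ≈ 1.495
RHS = 1

LHS ≠ RHS (they differ by about 0.4947), so the equation does not hold here.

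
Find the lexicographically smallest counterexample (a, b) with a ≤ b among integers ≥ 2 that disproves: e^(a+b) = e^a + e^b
Substituting (2, 2) into the claim:
LHS = e^(2+2) = e^4 ≈ 54.6
RHS = e^2 + e^2 = 2·e^2 ≈ 14.78

Since LHS ≠ RHS, this pair disproves the claim, and no lexicographically smaller pair (a ≤ b, integers ≥ 2) does.

For instance (2, 9) is also a counterexample (LHS = e^11 ≈ 59874.1, RHS = e^2 + e^9 ≈ 8110), but it's lexicographically larger.

Answer: (a, b) = (2, 2)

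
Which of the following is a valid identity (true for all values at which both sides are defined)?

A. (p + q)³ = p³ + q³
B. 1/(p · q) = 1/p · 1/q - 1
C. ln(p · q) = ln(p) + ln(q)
A: fails at (3, 4) — LHS = 343, RHS = 91.
B: fails at (3, 4) — LHS = 1/12, RHS = -11/12.
C: holds — e.g. at (5, 8), both sides equal ln(40) ≈ 3.689.

Answer: C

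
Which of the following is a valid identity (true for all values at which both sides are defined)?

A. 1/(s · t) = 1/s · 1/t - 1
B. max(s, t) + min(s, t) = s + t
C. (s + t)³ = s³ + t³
B

A: fails at (2, 2) — LHS = 1/4, RHS = -3/4.
B: holds — e.g. at (1, 4), both sides equal 5.
C: fails at (4, 6) — LHS = 1000, RHS = 280.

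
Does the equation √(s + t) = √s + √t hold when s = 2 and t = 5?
Fails

Substituting s = 2, t = 5:

LHS = √(2 + 5) = √(7) ≈ 2.646
RHS = √2 + √5 = √(2) + √(5) ≈ 3.65

LHS ≠ RHS, so the equation does not hold at this point.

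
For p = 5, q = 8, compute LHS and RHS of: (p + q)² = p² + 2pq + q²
LHS = (5 + 8)² = 169
RHS = 5² + 2·5·8 + 8² = 169

LHS = RHS: the two sides agree.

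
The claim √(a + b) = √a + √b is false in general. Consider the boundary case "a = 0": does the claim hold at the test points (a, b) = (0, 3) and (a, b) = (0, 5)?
At (0, 3): LHS = √(3) ≈ 1.732, RHS = √(3) ≈ 1.732 → equal
At (0, 5): LHS = √(5) ≈ 2.236, RHS = √(5) ≈ 2.236 → equal

So the claim does hold at both of these boundary points, even though it is not an identity.

Answer: Yes, holds at both test points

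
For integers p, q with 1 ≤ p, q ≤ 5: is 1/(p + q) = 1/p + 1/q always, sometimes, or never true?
Never true

The claim fails for every pair in the range. For instance at (p, q) = (3, 5): LHS = 1/8, RHS = 8/15.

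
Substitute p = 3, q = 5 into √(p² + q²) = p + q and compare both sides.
LHS = √(3² + 5²) = √(34) ≈ 5.831
RHS = 3 + 5 = 8

LHS ≠ RHS (they differ by about 2.169), so the equation does not hold here.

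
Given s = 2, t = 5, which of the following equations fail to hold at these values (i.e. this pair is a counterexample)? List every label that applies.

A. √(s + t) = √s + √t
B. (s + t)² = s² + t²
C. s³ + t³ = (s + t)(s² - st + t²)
A, B

Evaluating each claim at the given values:
A. LHS = √(7) ≈ 2.646, RHS = √(2) + √(5) ≈ 3.65 → fails here (LHS ≠ RHS)
B. LHS = 49, RHS = 29 → fails here (LHS ≠ RHS)
C. LHS = 133, RHS = 133 → holds here (LHS = RHS)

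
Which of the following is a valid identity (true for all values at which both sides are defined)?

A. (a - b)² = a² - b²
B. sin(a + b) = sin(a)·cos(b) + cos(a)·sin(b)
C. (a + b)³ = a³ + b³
B

A: fails at (2, 3) — LHS = 1, RHS = -5.
B: holds — e.g. at (3, 4), both sides equal sin(7) ≈ 0.657.
C: fails at (3, 3) — LHS = 216, RHS = 54.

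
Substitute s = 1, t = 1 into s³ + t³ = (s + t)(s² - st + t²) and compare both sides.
LHS = 1³ + 1³ = 2
RHS = (1 + 1)(1² - 1·1 + 1²) = 2

LHS = RHS: the two sides agree.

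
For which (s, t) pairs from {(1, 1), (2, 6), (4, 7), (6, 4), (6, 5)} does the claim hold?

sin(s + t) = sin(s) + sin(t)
Testing each pair:
(1, 1): LHS = sin(2) ≈ 0.9093, RHS = 2·sin(1) ≈ 1.683 → fails
(2, 6): LHS = sin(8) ≈ 0.9894, RHS = sin(6) + sin(2) ≈ 0.6299 → fails
(4, 7): LHS = sin(11) ≈ -1, RHS = sin(4) + sin(7) ≈ -0.09982 → fails
(6, 4): LHS = sin(10) ≈ -0.544, RHS = sin(4) + sin(6) ≈ -1.036 → fails
(6, 5): LHS = sin(11) ≈ -1, RHS = sin(5) + sin(6) ≈ -1.238 → fails

No pair satisfies the claim.

Answer: None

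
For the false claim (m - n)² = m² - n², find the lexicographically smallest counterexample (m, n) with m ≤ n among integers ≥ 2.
(m, n) = (2, 3)

At (2, 2): both sides equal 0, so it holds there.

Substituting (2, 3) into the claim:
LHS = (2 - 3)² = 1
RHS = 2² - 3² = -5

Since LHS ≠ RHS, this pair disproves the claim, and no lexicographically smaller pair (m ≤ n, integers ≥ 2) does.

For instance (5, 6) is also a counterexample (LHS = 1, RHS = -11), but it's lexicographically larger.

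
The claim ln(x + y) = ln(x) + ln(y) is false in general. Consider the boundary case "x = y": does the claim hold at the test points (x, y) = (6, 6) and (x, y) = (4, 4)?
No, fails at both test points

At (6, 6): LHS = ln(12) ≈ 2.485 ≠ RHS = 2·ln(6) ≈ 3.584
At (4, 4): LHS = ln(8) ≈ 2.079 ≠ RHS = 2·ln(4) ≈ 2.773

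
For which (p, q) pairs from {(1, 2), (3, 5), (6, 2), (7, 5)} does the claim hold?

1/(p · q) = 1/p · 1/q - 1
Testing each pair:
(1, 2): LHS = 1/2, RHS = -1/2 → fails
(3, 5): LHS = 1/15, RHS = -14/15 → fails
(6, 2): LHS = 1/12, RHS = -11/12 → fails
(7, 5): LHS = 1/35, RHS = -34/35 → fails

No pair satisfies the claim.

Answer: None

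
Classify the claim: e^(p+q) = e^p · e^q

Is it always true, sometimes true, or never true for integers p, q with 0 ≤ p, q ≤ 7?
The identity holds for every pair in the range. For instance at (p, q) = (0, 6): both sides equal e^6 ≈ 403.4.

Answer: Always true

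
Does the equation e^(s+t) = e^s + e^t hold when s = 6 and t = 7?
Substituting s = 6, t = 7:

LHS = e^(6+7) = e^13 ≈ 442413.4
RHS = e^6 + e^7 ≈ 1500

LHS ≠ RHS, so the equation does not hold at this point.

Answer: Fails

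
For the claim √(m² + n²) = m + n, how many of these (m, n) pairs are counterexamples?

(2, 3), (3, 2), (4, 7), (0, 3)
3

Testing each pair:
(2, 3): LHS = √(13) ≈ 3.606, RHS = 5 → counterexample
(3, 2): LHS = √(13) ≈ 3.606, RHS = 5 → counterexample
(4, 7): LHS = √(65) ≈ 8.062, RHS = 11 → counterexample
(0, 3): LHS = 3, RHS = 3 → satisfies claim

That makes 3 counterexamples.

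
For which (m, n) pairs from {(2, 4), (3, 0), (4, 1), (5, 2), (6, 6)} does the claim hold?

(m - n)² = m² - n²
(3, 0), (6, 6)

Testing each pair:
(2, 4): LHS = 4, RHS = -12 → fails
(3, 0): LHS = 9, RHS = 9 → holds
(4, 1): LHS = 9, RHS = 15 → fails
(5, 2): LHS = 9, RHS = 21 → fails
(6, 6): LHS = 0, RHS = 0 → holds

2 of 5 pairs satisfy the claim.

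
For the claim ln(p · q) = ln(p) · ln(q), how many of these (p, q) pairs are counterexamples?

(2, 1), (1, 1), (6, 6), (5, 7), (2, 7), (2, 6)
5

Testing each pair:
(2, 1): LHS = ln(2) ≈ 0.6931, RHS = 0 → counterexample
(1, 1): LHS = 0, RHS = 0 → satisfies claim
(6, 6): LHS = ln(36) ≈ 3.584, RHS = ln(6)² ≈ 3.21 → counterexample
(5, 7): LHS = ln(35) ≈ 3.555, RHS = ln(5)·ln(7) ≈ 3.132 → counterexample
(2, 7): LHS = ln(14) ≈ 2.639, RHS = ln(2)·ln(7) ≈ 1.349 → counterexample
(2, 6): LHS = ln(12) ≈ 2.485, RHS = ln(2)·ln(6) ≈ 1.242 → counterexample

That makes 5 counterexamples.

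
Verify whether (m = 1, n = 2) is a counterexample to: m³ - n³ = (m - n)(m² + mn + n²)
Substituting m = 1, n = 2:
LHS = 1³ - 2³ = -7
RHS = (1 - 2)(1² + 1·2 + 2²) = -7

The sides agree, so this pair does not disprove the claim.

Answer: No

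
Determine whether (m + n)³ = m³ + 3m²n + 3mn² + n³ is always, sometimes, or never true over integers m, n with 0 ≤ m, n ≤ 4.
The identity holds for every pair in the range. For instance at (m, n) = (4, 1): both sides equal 125.

Answer: Always true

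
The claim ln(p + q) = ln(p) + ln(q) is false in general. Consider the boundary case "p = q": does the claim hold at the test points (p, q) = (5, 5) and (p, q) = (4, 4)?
No, fails at both test points

At (5, 5): LHS = ln(10) ≈ 2.303 ≠ RHS = 2·ln(5) ≈ 3.219
At (4, 4): LHS = ln(8) ≈ 2.079 ≠ RHS = 2·ln(4) ≈ 2.773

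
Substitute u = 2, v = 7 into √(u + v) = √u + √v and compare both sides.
LHS = √(2 + 7) = 3
RHS = √2 + √7 = √(2) + √(7) ≈ 4.06

LHS ≠ RHS (they differ by about 1.06), so the equation does not hold here.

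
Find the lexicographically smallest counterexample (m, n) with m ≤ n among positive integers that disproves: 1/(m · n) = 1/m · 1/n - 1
Substituting (1, 1) into the claim:
LHS = 1/(1 · 1) = 1
RHS = 1/1 · 1/1 - 1 = 0

Since LHS ≠ RHS, this pair disproves the claim, and no lexicographically smaller pair (m ≤ n, positive integers) does.

For instance (2, 7) is also a counterexample (LHS = 1/14, RHS = -13/14), but it's lexicographically larger.

Answer: (m, n) = (1, 1)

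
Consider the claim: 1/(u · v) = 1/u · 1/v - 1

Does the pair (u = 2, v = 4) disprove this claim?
Substituting u = 2, v = 4:
LHS = 1/(2 · 4) = 1/8
RHS = 1/2 · 1/4 - 1 = -7/8

Since LHS ≠ RHS, this pair disproves the claim.

Answer: Yes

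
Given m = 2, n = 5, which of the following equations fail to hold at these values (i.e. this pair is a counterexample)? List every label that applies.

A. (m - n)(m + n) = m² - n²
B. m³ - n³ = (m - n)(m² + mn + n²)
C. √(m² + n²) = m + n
Evaluating each claim at the given values:
A. LHS = -21, RHS = -21 → holds here (LHS = RHS)
B. LHS = -117, RHS = -117 → holds here (LHS = RHS)
C. LHS = √(29) ≈ 5.385, RHS = 7 → fails here (LHS ≠ RHS)

Answer: C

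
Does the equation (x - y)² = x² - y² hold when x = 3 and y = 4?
Substituting x = 3, y = 4:

LHS = (3 - 4)² = 1
RHS = 3² - 4² = -7

LHS ≠ RHS, so the equation does not hold at this point.

Answer: Fails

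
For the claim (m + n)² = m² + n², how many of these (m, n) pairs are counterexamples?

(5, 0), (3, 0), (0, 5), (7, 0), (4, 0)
0

Testing each pair:
(5, 0): LHS = 25, RHS = 25 → satisfies claim
(3, 0): LHS = 9, RHS = 9 → satisfies claim
(0, 5): LHS = 25, RHS = 25 → satisfies claim
(7, 0): LHS = 49, RHS = 49 → satisfies claim
(4, 0): LHS = 16, RHS = 16 → satisfies claim

That makes 0 counterexamples.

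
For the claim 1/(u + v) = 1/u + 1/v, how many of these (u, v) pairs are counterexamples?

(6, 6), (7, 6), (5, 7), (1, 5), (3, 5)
Testing each pair:
(6, 6): LHS = 1/12, RHS = 1/3 → counterexample
(7, 6): LHS = 1/13, RHS = 13/42 → counterexample
(5, 7): LHS = 1/12, RHS = 12/35 → counterexample
(1, 5): LHS = 1/6, RHS = 6/5 → counterexample
(3, 5): LHS = 1/8, RHS = 8/15 → counterexample

That makes 5 counterexamples.

Answer: 5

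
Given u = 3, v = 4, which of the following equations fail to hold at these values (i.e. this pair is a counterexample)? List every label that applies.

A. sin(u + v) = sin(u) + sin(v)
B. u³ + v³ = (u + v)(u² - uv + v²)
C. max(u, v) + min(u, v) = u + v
Evaluating each claim at the given values:
A. LHS = sin(7) ≈ 0.657, RHS = sin(4) + sin(3) ≈ -0.6157 → fails here (LHS ≠ RHS)
B. LHS = 91, RHS = 91 → holds here (LHS = RHS)
C. LHS = 7, RHS = 7 → holds here (LHS = RHS)

Answer: A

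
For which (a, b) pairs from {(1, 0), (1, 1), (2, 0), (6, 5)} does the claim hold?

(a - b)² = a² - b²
Testing each pair:
(1, 0): LHS = 1, RHS = 1 → holds
(1, 1): LHS = 0, RHS = 0 → holds
(2, 0): LHS = 4, RHS = 4 → holds
(6, 5): LHS = 1, RHS = 11 → fails

3 of 4 pairs satisfy the claim.

Answer: (1, 0), (1, 1), (2, 0)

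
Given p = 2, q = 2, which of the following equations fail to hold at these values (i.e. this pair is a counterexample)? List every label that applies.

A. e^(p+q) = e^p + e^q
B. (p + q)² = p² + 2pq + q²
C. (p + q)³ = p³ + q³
A, C

Evaluating each claim at the given values:
A. LHS = e^4 ≈ 54.6, RHS = 2·e^2 ≈ 14.78 → fails here (LHS ≠ RHS)
B. LHS = 16, RHS = 16 → holds here (LHS = RHS)
C. LHS = 64, RHS = 16 → fails here (LHS ≠ RHS)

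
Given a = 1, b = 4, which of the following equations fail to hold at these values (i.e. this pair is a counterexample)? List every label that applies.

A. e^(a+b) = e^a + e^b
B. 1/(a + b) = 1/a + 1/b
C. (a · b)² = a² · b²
Evaluating each claim at the given values:
A. LHS = e^5 ≈ 148.4, RHS = e + e^4 ≈ 57.32 → fails here (LHS ≠ RHS)
B. LHS = 1/5, RHS = 5/4 → fails here (LHS ≠ RHS)
C. LHS = 16, RHS = 16 → holds here (LHS = RHS)

Answer: A, B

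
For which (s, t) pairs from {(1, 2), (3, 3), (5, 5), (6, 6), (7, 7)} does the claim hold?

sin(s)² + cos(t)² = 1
(3, 3), (5, 5), (6, 6), (7, 7)

Testing each pair:
(1, 2): LHS = cos(2)² + sin(1)² ≈ 0.8813, RHS = 1 → fails
(3, 3): LHS = sin(3)² + cos(3)² = 1, RHS = 1 → holds
(5, 5): LHS = cos(5)² + sin(5)² = 1, RHS = 1 → holds
(6, 6): LHS = sin(6)² + cos(6)² = 1, RHS = 1 → holds
(7, 7): LHS = sin(7)² + cos(7)² = 1, RHS = 1 → holds

4 of 5 pairs satisfy the claim.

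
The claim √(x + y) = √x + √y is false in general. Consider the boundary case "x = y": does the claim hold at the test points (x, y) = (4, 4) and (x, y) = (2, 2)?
No, fails at both test points

At (4, 4): LHS = 2·√(2) ≈ 2.828 ≠ RHS = 4
At (2, 2): LHS = 2 ≠ RHS = 2·√(2) ≈ 2.828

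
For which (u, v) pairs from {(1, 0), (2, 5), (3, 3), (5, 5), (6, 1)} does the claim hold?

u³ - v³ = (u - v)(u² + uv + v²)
Testing each pair:
(1, 0): LHS = 1, RHS = 1 → holds
(2, 5): LHS = -117, RHS = -117 → holds
(3, 3): LHS = 0, RHS = 0 → holds
(5, 5): LHS = 0, RHS = 0 → holds
(6, 1): LHS = 215, RHS = 215 → holds

Every pair satisfies the claim.

Answer: All pairs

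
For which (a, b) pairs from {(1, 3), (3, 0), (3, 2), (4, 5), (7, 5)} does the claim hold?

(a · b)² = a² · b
(3, 0)

Testing each pair:
(1, 3): LHS = 9, RHS = 3 → fails
(3, 0): LHS = 0, RHS = 0 → holds
(3, 2): LHS = 36, RHS = 18 → fails
(4, 5): LHS = 400, RHS = 80 → fails
(7, 5): LHS = 1225, RHS = 245 → fails

1 of 5 pairs satisfies the claim.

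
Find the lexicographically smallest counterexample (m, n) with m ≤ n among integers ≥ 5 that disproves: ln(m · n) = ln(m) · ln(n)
Substituting (5, 5) into the claim:
LHS = ln(5 · 5) = ln(25) ≈ 3.219
RHS = ln(5) · ln(5) = ln(5)² ≈ 2.59

Since LHS ≠ RHS, this pair disproves the claim, and no lexicographically smaller pair (m ≤ n, integers ≥ 5) does.

For instance (12, 12) is also a counterexample (LHS = ln(144) ≈ 4.97, RHS = ln(12)² ≈ 6.175), but it's lexicographically larger.

Answer: (m, n) = (5, 5)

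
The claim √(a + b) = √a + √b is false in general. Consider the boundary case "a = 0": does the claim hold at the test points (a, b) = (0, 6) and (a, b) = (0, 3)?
Yes, holds at both test points

At (0, 6): LHS = √(6) ≈ 2.449, RHS = √(6) ≈ 2.449 → equal
At (0, 3): LHS = √(3) ≈ 1.732, RHS = √(3) ≈ 1.732 → equal

So the claim does hold at both of these boundary points, even though it is not an identity.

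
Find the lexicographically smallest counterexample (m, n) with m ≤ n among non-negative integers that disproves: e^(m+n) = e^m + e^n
(m, n) = (0, 0)

Substituting (0, 0) into the claim:
LHS = e^(0+0) = 1
RHS = e^0 + e^0 = 2

Since LHS ≠ RHS, this pair disproves the claim, and no lexicographically smaller pair (m ≤ n, non-negative integers) does.

For instance (1, 4) is also a counterexample (LHS = e^5 ≈ 148.4, RHS = e + e^4 ≈ 57.32), but it's lexicographically larger.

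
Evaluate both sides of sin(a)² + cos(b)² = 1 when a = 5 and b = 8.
LHS = sin(5)² + cos(8)² ≈ 0.9407
RHS = 1

LHS ≠ RHS (they differ by about 0.05929), so the equation does not hold here.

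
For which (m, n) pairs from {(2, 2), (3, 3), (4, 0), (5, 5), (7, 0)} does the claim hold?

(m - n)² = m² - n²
Testing each pair:
(2, 2): LHS = 0, RHS = 0 → holds
(3, 3): LHS = 0, RHS = 0 → holds
(4, 0): LHS = 16, RHS = 16 → holds
(5, 5): LHS = 0, RHS = 0 → holds
(7, 0): LHS = 49, RHS = 49 → holds

Every pair satisfies the claim.

Answer: All pairs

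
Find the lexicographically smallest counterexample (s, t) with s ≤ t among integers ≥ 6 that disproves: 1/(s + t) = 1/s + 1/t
(s, t) = (6, 6)

Substituting (6, 6) into the claim:
LHS = 1/(6 + 6) = 1/12
RHS = 1/6 + 1/6 = 1/3

Since LHS ≠ RHS, this pair disproves the claim, and no lexicographically smaller pair (s ≤ t, integers ≥ 6) does.

For instance (13, 13) is also a counterexample (LHS = 1/26, RHS = 2/13), but it's lexicographically larger.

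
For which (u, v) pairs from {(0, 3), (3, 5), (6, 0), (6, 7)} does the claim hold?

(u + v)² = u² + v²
(0, 3), (6, 0)

Testing each pair:
(0, 3): LHS = 9, RHS = 9 → holds
(3, 5): LHS = 64, RHS = 34 → fails
(6, 0): LHS = 36, RHS = 36 → holds
(6, 7): LHS = 169, RHS = 85 → fails

2 of 4 pairs satisfy the claim.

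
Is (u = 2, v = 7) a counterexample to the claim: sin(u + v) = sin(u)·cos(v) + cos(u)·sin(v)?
Substituting u = 2, v = 7:
LHS = sin(2 + 7) = sin(9) ≈ 0.4121
RHS = sin(2)·cos(7) + cos(2)·sin(7) = sin(7)·cos(2) + sin(2)·cos(7) ≈ 0.4121

The sides agree, so this pair does not disprove the claim.

Answer: No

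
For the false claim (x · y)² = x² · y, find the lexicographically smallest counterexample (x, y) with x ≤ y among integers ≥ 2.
(x, y) = (2, 2)

Substituting (2, 2) into the claim:
LHS = (2 · 2)² = 16
RHS = 2² · 2 = 8

Since LHS ≠ RHS, this pair disproves the claim, and no lexicographically smaller pair (x ≤ y, integers ≥ 2) does.

For instance (8, 8) is also a counterexample (LHS = 4096, RHS = 512), but it's lexicographically larger.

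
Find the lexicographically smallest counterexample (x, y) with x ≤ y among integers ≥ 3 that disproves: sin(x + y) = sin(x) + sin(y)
(x, y) = (3, 3)

Substituting (3, 3) into the claim:
LHS = sin(3 + 3) = sin(6) ≈ -0.2794
RHS = sin(3) + sin(3) = 2·sin(3) ≈ 0.2822

Since LHS ≠ RHS, this pair disproves the claim, and no lexicographically smaller pair (x ≤ y, integers ≥ 3) does.

For instance (3, 5) is also a counterexample (LHS = sin(8) ≈ 0.9894, RHS = sin(5) + sin(3) ≈ -0.8178), but it's lexicographically larger.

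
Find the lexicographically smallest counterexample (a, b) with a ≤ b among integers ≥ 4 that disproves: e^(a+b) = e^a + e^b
(a, b) = (4, 4)

Substituting (4, 4) into the claim:
LHS = e^(4+4) = e^8 ≈ 2981
RHS = e^4 + e^4 = 2·e^4 ≈ 109.2

Since LHS ≠ RHS, this pair disproves the claim, and no lexicographically smaller pair (a ≤ b, integers ≥ 4) does.

For instance (8, 11) is also a counterexample (LHS = e^19 ≈ 178482301.0, RHS = e^8 + e^11 ≈ 62855.1), but it's lexicographically larger.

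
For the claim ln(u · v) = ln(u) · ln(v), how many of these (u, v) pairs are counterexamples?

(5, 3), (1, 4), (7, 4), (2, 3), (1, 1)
Testing each pair:
(5, 3): LHS = ln(15) ≈ 2.708, RHS = ln(3)·ln(5) ≈ 1.768 → counterexample
(1, 4): LHS = ln(4) ≈ 1.386, RHS = 0 → counterexample
(7, 4): LHS = ln(28) ≈ 3.332, RHS = ln(4)·ln(7) ≈ 2.698 → counterexample
(2, 3): LHS = ln(6) ≈ 1.792, RHS = ln(2)·ln(3) ≈ 0.7615 → counterexample
(1, 1): LHS = 0, RHS = 0 → satisfies claim

That makes 4 counterexamples.

Answer: 4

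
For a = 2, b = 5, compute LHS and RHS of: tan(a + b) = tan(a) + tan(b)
LHS = tan(2 + 5) = tan(7) ≈ 0.8714
RHS = tan(2) + tan(5) ≈ -5.566

LHS ≠ RHS (they differ by about 6.437), so the equation does not hold here.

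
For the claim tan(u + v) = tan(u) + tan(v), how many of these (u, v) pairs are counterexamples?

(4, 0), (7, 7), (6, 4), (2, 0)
2

Testing each pair:
(4, 0): LHS = tan(4) ≈ 1.158, RHS = tan(4) ≈ 1.158 → satisfies claim
(7, 7): LHS = tan(14) ≈ 7.245, RHS = 2·tan(7) ≈ 1.743 → counterexample
(6, 4): LHS = tan(10) ≈ 0.6484, RHS = tan(6) + tan(4) ≈ 0.8668 → counterexample
(2, 0): LHS = tan(2) ≈ -2.185, RHS = tan(2) ≈ -2.185 → satisfies claim

That makes 2 counterexamples.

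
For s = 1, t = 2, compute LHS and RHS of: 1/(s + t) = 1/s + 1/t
LHS = 1/(1 + 2) = 1/3
RHS = 1/1 + 1/2 = 3/2

LHS ≠ RHS, so the equation does not hold here.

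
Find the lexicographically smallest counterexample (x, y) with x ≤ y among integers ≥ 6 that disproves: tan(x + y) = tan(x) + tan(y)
(x, y) = (6, 6)

Substituting (6, 6) into the claim:
LHS = tan(6 + 6) = tan(12) ≈ -0.6359
RHS = tan(6) + tan(6) = 2·tan(6) ≈ -0.582

Since LHS ≠ RHS, this pair disproves the claim, and no lexicographically smaller pair (x ≤ y, integers ≥ 6) does.

For instance (11, 13) is also a counterexample (LHS = tan(24) ≈ -2.135, RHS = tan(11) + tan(13) ≈ -225.5), but it's lexicographically larger.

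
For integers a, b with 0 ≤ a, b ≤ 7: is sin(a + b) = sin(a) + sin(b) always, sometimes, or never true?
It holds at (a, b) = (0, 2) (both sides equal sin(2) ≈ 0.9093), but fails at (a, b) = (6, 2) (LHS = sin(8) ≈ 0.9894, RHS = sin(6) + sin(2) ≈ 0.6299).

Answer: Sometimes true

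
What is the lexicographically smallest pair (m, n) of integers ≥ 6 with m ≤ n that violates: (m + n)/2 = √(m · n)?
Substituting (6, 7) into the claim:
LHS = (6 + 7)/2 = 13/2
RHS = √(6 · 7) = √(42) ≈ 6.481

Since LHS ≠ RHS, this pair disproves the claim, and no lexicographically smaller pair (m ≤ n, integers ≥ 6) does.

For instance (8, 9) is also a counterexample (LHS = 17/2, RHS = 6·√(2) ≈ 8.485), but it's lexicographically larger.

Answer: (m, n) = (6, 7)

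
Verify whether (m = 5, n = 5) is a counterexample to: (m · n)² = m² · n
Substituting m = 5, n = 5:
LHS = (5 · 5)² = 625
RHS = 5² · 5 = 125

Since LHS ≠ RHS, this pair disproves the claim.

Answer: Yes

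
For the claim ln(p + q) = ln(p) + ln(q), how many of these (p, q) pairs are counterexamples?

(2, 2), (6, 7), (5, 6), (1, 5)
3

Testing each pair:
(2, 2): LHS = ln(4) ≈ 1.386, RHS = 2·ln(2) ≈ 1.386 → satisfies claim
(6, 7): LHS = ln(13) ≈ 2.565, RHS = ln(6) + ln(7) ≈ 3.738 → counterexample
(5, 6): LHS = ln(11) ≈ 2.398, RHS = ln(5) + ln(6) ≈ 3.401 → counterexample
(1, 5): LHS = ln(6) ≈ 1.792, RHS = ln(5) ≈ 1.609 → counterexample

That makes 3 counterexamples.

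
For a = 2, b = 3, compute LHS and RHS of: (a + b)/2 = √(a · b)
LHS = (2 + 3)/2 = 5/2
RHS = √(2 · 3) = √(6) ≈ 2.449

LHS ≠ RHS (they differ by about 0.05051), so the equation does not hold here.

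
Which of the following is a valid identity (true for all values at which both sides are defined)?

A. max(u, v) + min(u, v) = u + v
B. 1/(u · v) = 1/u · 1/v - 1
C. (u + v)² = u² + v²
A: holds — e.g. at (1, 5), both sides equal 6.
B: fails at (2, 5) — LHS = 1/10, RHS = -9/10.
C: fails at (1, 5) — LHS = 36, RHS = 26.

Answer: A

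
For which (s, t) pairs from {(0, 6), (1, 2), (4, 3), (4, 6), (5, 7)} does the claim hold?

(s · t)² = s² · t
(0, 6)

Testing each pair:
(0, 6): LHS = 0, RHS = 0 → holds
(1, 2): LHS = 4, RHS = 2 → fails
(4, 3): LHS = 144, RHS = 48 → fails
(4, 6): LHS = 576, RHS = 96 → fails
(5, 7): LHS = 1225, RHS = 175 → fails

1 of 5 pairs satisfies the claim.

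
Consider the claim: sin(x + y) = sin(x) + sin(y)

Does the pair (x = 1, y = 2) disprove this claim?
Yes

Substituting x = 1, y = 2:
LHS = sin(1 + 2) = sin(3) ≈ 0.1411
RHS = sin(1) + sin(2) ≈ 1.751

Since LHS ≠ RHS, this pair disproves the claim.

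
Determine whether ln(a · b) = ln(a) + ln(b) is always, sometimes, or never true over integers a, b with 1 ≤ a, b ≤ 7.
The identity holds for every pair in the range. For instance at (a, b) = (2, 2): both sides equal ln(4) ≈ 1.386.

Answer: Always true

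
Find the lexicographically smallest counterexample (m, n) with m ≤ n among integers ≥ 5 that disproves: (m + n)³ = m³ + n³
Substituting (5, 5) into the claim:
LHS = (5 + 5)³ = 1000
RHS = 5³ + 5³ = 250

Since LHS ≠ RHS, this pair disproves the claim, and no lexicographically smaller pair (m ≤ n, integers ≥ 5) does.

For instance (6, 10) is also a counterexample (LHS = 4096, RHS = 1216), but it's lexicographically larger.

Answer: (m, n) = (5, 5)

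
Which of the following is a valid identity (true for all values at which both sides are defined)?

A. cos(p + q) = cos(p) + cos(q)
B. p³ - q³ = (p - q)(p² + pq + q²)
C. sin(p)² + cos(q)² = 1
B

A: fails at (3, 4) — LHS = cos(7) ≈ 0.7539, RHS = cos(3) + cos(4) ≈ -1.644.
B: holds — e.g. at (1, 5), both sides equal -124.
C: fails at (5, 8) — LHS = cos(8)² + sin(5)² ≈ 0.9407, RHS = 1.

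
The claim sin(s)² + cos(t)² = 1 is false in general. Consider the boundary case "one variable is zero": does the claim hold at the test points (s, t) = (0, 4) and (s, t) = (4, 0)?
At (0, 4): LHS = cos(4)² ≈ 0.4272 ≠ RHS = 1
At (4, 0): LHS = sin(4)² + 1 ≈ 1.573 ≠ RHS = 1

Answer: No, fails at both test points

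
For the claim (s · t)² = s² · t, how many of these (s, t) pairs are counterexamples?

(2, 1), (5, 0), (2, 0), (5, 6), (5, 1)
Testing each pair:
(2, 1): LHS = 4, RHS = 4 → satisfies claim
(5, 0): LHS = 0, RHS = 0 → satisfies claim
(2, 0): LHS = 0, RHS = 0 → satisfies claim
(5, 6): LHS = 900, RHS = 150 → counterexample
(5, 1): LHS = 25, RHS = 25 → satisfies claim

That makes 1 counterexample.

Answer: 1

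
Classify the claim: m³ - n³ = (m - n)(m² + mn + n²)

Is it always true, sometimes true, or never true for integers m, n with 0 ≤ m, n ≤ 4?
The identity holds for every pair in the range. For instance at (m, n) = (3, 3): both sides equal 0.

Answer: Always true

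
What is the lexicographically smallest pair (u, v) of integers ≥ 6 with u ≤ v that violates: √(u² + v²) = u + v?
Substituting (6, 6) into the claim:
LHS = √(6² + 6²) = 6·√(2) ≈ 8.485
RHS = 6 + 6 = 12

Since LHS ≠ RHS, this pair disproves the claim, and no lexicographically smaller pair (u ≤ v, integers ≥ 6) does.

For instance (12, 13) is also a counterexample (LHS = √(313) ≈ 17.69, RHS = 25), but it's lexicographically larger.

Answer: (u, v) = (6, 6)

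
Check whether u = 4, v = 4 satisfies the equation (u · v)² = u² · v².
Substituting u = 4, v = 4:

LHS = (4 · 4)² = 256
RHS = 4² · 4² = 256

LHS = RHS, so the equation holds at this point.

Answer: Holds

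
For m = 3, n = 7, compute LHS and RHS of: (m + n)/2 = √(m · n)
LHS = (3 + 7)/2 = 5
RHS = √(3 · 7) = √(21) ≈ 4.583

LHS ≠ RHS (they differ by about 0.4174), so the equation does not hold here.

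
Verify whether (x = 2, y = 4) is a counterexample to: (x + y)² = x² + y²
Substituting x = 2, y = 4:
LHS = (2 + 4)² = 36
RHS = 2² + 4² = 20

Since LHS ≠ RHS, this pair disproves the claim.

Answer: Yes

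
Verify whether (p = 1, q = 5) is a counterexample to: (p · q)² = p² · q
Yes

Substituting p = 1, q = 5:
LHS = (1 · 5)² = 25
RHS = 1² · 5 = 5

Since LHS ≠ RHS, this pair disproves the claim.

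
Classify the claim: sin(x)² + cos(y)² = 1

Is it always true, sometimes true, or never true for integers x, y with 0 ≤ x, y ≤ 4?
It holds at (x, y) = (4, 4) (both sides equal 1), but fails at (x, y) = (1, 4) (LHS = cos(4)² + sin(1)² ≈ 1.135, RHS = 1).

Answer: Sometimes true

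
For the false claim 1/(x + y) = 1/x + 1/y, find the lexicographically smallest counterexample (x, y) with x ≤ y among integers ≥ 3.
Substituting (3, 3) into the claim:
LHS = 1/(3 + 3) = 1/6
RHS = 1/3 + 1/3 = 2/3

Since LHS ≠ RHS, this pair disproves the claim, and no lexicographically smaller pair (x ≤ y, integers ≥ 3) does.

For instance (4, 10) is also a counterexample (LHS = 1/14, RHS = 7/20), but it's lexicographically larger.

Answer: (x, y) = (3, 3)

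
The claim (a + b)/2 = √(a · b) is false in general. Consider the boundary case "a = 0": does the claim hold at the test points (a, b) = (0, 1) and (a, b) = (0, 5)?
No, fails at both test points

At (0, 1): LHS = 1/2 ≠ RHS = 0
At (0, 5): LHS = 5/2 ≠ RHS = 0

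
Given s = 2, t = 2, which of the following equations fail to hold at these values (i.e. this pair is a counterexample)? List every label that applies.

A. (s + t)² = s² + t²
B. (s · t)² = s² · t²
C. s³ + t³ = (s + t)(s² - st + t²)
A

Evaluating each claim at the given values:
A. LHS = 16, RHS = 8 → fails here (LHS ≠ RHS)
B. LHS = 16, RHS = 16 → holds here (LHS = RHS)
C. LHS = 16, RHS = 16 → holds here (LHS = RHS)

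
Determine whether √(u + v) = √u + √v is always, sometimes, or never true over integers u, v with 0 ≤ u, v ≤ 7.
It holds at (u, v) = (5, 0) (both sides equal √(5) ≈ 2.236), but fails at (u, v) = (4, 4) (LHS = 2·√(2) ≈ 2.828, RHS = 4).

Answer: Sometimes true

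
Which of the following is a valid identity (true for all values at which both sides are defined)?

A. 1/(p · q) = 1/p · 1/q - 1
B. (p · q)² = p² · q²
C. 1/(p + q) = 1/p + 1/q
B

A: fails at (1, 5) — LHS = 1/5, RHS = -4/5.
B: holds — e.g. at (4, 4), both sides equal 256.
C: fails at (3, 3) — LHS = 1/6, RHS = 2/3.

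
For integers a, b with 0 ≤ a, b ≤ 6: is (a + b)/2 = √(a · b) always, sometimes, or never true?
Sometimes true

It holds at (a, b) = (3, 3) (both sides equal 3), but fails at (a, b) = (4, 5) (LHS = 9/2, RHS = 2·√(5) ≈ 4.472).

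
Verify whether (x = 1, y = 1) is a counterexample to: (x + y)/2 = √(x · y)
No

Substituting x = 1, y = 1:
LHS = (1 + 1)/2 = 1
RHS = √(1 · 1) = 1

The sides agree, so this pair does not disprove the claim.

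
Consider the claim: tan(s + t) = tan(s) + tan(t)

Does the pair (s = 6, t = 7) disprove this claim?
Substituting s = 6, t = 7:
LHS = tan(6 + 7) = tan(13) ≈ 0.463
RHS = tan(6) + tan(7) ≈ 0.5804

Since LHS ≠ RHS, this pair disproves the claim.

Answer: Yes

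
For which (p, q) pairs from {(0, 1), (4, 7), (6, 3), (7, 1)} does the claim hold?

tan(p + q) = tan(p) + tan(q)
(0, 1)

Testing each pair:
(0, 1): LHS = tan(1) ≈ 1.557, RHS = tan(1) ≈ 1.557 → holds
(4, 7): LHS = tan(11) ≈ -226, RHS = tan(7) + tan(4) ≈ 2.029 → fails
(6, 3): LHS = tan(9) ≈ -0.4523, RHS = tan(6) + tan(3) ≈ -0.4336 → fails
(7, 1): LHS = tan(8) ≈ -6.8, RHS = tan(7) + tan(1) ≈ 2.429 → fails

1 of 4 pairs satisfies the claim.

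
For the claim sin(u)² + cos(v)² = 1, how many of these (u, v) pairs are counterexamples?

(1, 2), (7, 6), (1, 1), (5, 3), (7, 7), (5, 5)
3

Testing each pair:
(1, 2): LHS = cos(2)² + sin(1)² ≈ 0.8813, RHS = 1 → counterexample
(7, 6): LHS = sin(7)² + cos(6)² ≈ 1.354, RHS = 1 → counterexample
(1, 1): LHS = cos(1)² + sin(1)² = 1, RHS = 1 → satisfies claim
(5, 3): LHS = sin(5)² + cos(3)² ≈ 1.9, RHS = 1 → counterexample
(7, 7): LHS = sin(7)² + cos(7)² = 1, RHS = 1 → satisfies claim
(5, 5): LHS = cos(5)² + sin(5)² = 1, RHS = 1 → satisfies claim

That makes 3 counterexamples.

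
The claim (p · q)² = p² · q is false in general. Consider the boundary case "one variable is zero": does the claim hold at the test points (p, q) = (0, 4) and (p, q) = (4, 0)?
Yes, holds at both test points

At (0, 4): LHS = 0, RHS = 0 → equal
At (4, 0): LHS = 0, RHS = 0 → equal

So the claim does hold at both of these boundary points, even though it is not an identity.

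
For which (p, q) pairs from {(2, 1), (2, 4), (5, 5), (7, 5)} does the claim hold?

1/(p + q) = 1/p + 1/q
Testing each pair:
(2, 1): LHS = 1/3, RHS = 3/2 → fails
(2, 4): LHS = 1/6, RHS = 3/4 → fails
(5, 5): LHS = 1/10, RHS = 2/5 → fails
(7, 5): LHS = 1/12, RHS = 12/35 → fails

No pair satisfies the claim.

Answer: None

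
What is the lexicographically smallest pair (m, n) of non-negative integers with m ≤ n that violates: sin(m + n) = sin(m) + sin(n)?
At (0, 4): both sides equal sin(4) ≈ -0.7568, so it holds there.

Substituting (1, 1) into the claim:
LHS = sin(1 + 1) = sin(2) ≈ 0.9093
RHS = sin(1) + sin(1) = 2·sin(1) ≈ 1.683

Since LHS ≠ RHS, this pair disproves the claim, and no lexicographically smaller pair (m ≤ n, non-negative integers) does.

For instance (3, 6) is also a counterexample (LHS = sin(9) ≈ 0.4121, RHS = sin(6) + sin(3) ≈ -0.1383), but it's lexicographically larger.

Answer: (m, n) = (1, 1)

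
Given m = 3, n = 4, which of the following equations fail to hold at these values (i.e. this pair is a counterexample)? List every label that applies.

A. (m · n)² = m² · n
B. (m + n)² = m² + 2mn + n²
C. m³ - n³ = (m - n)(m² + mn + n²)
Evaluating each claim at the given values:
A. LHS = 144, RHS = 36 → fails here (LHS ≠ RHS)
B. LHS = 49, RHS = 49 → holds here (LHS = RHS)
C. LHS = -37, RHS = -37 → holds here (LHS = RHS)

Answer: A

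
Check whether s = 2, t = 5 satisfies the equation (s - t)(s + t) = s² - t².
Substituting s = 2, t = 5:

LHS = (2 - 5)(2 + 5) = -21
RHS = 2² - 5² = -21

LHS = RHS, so the equation holds at this point.

Answer: Holds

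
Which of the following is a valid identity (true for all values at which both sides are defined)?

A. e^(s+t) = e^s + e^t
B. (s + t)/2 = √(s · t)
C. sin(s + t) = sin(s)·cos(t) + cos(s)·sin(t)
C

A: fails at (5, 8) — LHS = e^13 ≈ 442413.4, RHS = e^5 + e^8 ≈ 3129.
B: fails at (1, 3) — LHS = 2, RHS = √(3) ≈ 1.732.
C: holds — e.g. at (1, 1), both sides equal sin(2) ≈ 0.9093.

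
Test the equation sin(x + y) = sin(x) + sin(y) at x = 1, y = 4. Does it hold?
Substituting x = 1, y = 4:

LHS = sin(1 + 4) = sin(5) ≈ -0.9589
RHS = sin(1) + sin(4) ≈ 0.08467

LHS ≠ RHS, so the equation does not hold at this point.

Answer: Fails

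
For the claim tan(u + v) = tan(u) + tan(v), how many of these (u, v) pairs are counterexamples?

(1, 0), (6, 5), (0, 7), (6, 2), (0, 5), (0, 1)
2

Testing each pair:
(1, 0): LHS = tan(1) ≈ 1.557, RHS = tan(1) ≈ 1.557 → satisfies claim
(6, 5): LHS = tan(11) ≈ -226, RHS = tan(5) + tan(6) ≈ -3.672 → counterexample
(0, 7): LHS = tan(7) ≈ 0.8714, RHS = tan(7) ≈ 0.8714 → satisfies claim
(6, 2): LHS = tan(8) ≈ -6.8, RHS = tan(2) + tan(6) ≈ -2.476 → counterexample
(0, 5): LHS = tan(5) ≈ -3.381, RHS = tan(5) ≈ -3.381 → satisfies claim
(0, 1): LHS = tan(1) ≈ 1.557, RHS = tan(1) ≈ 1.557 → satisfies claim

That makes 2 counterexamples.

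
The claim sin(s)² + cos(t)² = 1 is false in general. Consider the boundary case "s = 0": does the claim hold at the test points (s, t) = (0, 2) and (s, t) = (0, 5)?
No, fails at both test points

At (0, 2): LHS = cos(2)² ≈ 0.1732 ≠ RHS = 1
At (0, 5): LHS = cos(5)² ≈ 0.08046 ≠ RHS = 1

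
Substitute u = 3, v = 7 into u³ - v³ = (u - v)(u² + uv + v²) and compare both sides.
LHS = 3³ - 7³ = -316
RHS = (3 - 7)(3² + 3·7 + 7²) = -316

LHS = RHS: the two sides agree.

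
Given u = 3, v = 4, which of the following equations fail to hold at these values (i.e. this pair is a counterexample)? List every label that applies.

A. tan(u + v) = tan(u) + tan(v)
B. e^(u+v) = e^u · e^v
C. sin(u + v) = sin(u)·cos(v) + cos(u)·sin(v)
Evaluating each claim at the given values:
A. LHS = tan(7) ≈ 0.8714, RHS = tan(3) + tan(4) ≈ 1.015 → fails here (LHS ≠ RHS)
B. LHS = e^7 ≈ 1097, RHS = e^7 ≈ 1097 → holds here (LHS = RHS)
C. LHS = sin(7) ≈ 0.657, RHS = sin(3)·cos(4) + sin(4)·cos(3) ≈ 0.657 → holds here (LHS = RHS)

Answer: A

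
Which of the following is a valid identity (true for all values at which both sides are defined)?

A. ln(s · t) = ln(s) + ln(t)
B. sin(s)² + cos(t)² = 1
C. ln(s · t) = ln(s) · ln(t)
A: holds — e.g. at (2, 2), both sides equal ln(4) ≈ 1.386.
B: fails at (1, 5) — LHS = cos(5)² + sin(1)² ≈ 0.7885, RHS = 1.
C: fails at (5, 8) — LHS = ln(40) ≈ 3.689, RHS = ln(5)·ln(8) ≈ 3.347.

Answer: A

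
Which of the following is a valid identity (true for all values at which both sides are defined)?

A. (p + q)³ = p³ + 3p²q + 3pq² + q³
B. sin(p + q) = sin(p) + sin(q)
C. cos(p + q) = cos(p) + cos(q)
A

A: holds — e.g. at (1, 2), both sides equal 27.
B: fails at (1, 3) — LHS = sin(4) ≈ -0.7568, RHS = sin(3) + sin(1) ≈ 0.9826.
C: fails at (1, 5) — LHS = cos(6) ≈ 0.9602, RHS = cos(5) + cos(1) ≈ 0.824.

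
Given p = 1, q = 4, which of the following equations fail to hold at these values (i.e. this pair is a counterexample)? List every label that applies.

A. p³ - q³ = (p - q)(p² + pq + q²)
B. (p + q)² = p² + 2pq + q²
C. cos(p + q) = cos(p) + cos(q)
Evaluating each claim at the given values:
A. LHS = -63, RHS = -63 → holds here (LHS = RHS)
B. LHS = 25, RHS = 25 → holds here (LHS = RHS)
C. LHS = cos(5) ≈ 0.2837, RHS = cos(4) + cos(1) ≈ -0.1133 → fails here (LHS ≠ RHS)

Answer: C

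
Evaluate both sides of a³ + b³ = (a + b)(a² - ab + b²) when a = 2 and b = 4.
LHS = 2³ + 4³ = 72
RHS = (2 + 4)(2² - 2·4 + 4²) = 72

LHS = RHS: the two sides agree.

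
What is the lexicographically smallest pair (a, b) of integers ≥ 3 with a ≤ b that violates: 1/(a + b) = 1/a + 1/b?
Substituting (3, 3) into the claim:
LHS = 1/(3 + 3) = 1/6
RHS = 1/3 + 1/3 = 2/3

Since LHS ≠ RHS, this pair disproves the claim, and no lexicographically smaller pair (a ≤ b, integers ≥ 3) does.

For instance (8, 9) is also a counterexample (LHS = 1/17, RHS = 17/72), but it's lexicographically larger.

Answer: (a, b) = (3, 3)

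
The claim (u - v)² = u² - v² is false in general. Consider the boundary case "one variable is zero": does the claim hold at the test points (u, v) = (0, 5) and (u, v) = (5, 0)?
At (0, 5): LHS = 25 ≠ RHS = -25
At (5, 0): LHS = 25, RHS = 25 → equal

Answer: Only at (5, 0)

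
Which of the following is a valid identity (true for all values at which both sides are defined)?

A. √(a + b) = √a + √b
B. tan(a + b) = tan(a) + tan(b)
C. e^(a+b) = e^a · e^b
C

A: fails at (3, 7) — LHS = √(10) ≈ 3.162, RHS = √(3) + √(7) ≈ 4.378.
B: fails at (3, 7) — LHS = tan(10) ≈ 0.6484, RHS = tan(3) + tan(7) ≈ 0.7289.
C: holds — e.g. at (4, 4), both sides equal e^8 ≈ 2981.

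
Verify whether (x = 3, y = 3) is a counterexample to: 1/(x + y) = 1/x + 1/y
Substituting x = 3, y = 3:
LHS = 1/(3 + 3) = 1/6
RHS = 1/3 + 1/3 = 2/3

Since LHS ≠ RHS, this pair disproves the claim.

Answer: Yes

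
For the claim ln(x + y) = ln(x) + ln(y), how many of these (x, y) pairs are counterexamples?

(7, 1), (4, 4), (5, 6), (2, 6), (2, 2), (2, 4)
Testing each pair:
(7, 1): LHS = ln(8) ≈ 2.079, RHS = ln(7) ≈ 1.946 → counterexample
(4, 4): LHS = ln(8) ≈ 2.079, RHS = 2·ln(4) ≈ 2.773 → counterexample
(5, 6): LHS = ln(11) ≈ 2.398, RHS = ln(5) + ln(6) ≈ 3.401 → counterexample
(2, 6): LHS = ln(8) ≈ 2.079, RHS = ln(2) + ln(6) ≈ 2.485 → counterexample
(2, 2): LHS = ln(4) ≈ 1.386, RHS = 2·ln(2) ≈ 1.386 → satisfies claim
(2, 4): LHS = ln(6) ≈ 1.792, RHS = ln(2) + ln(4) ≈ 2.079 → counterexample

That makes 5 counterexamples.

Answer: 5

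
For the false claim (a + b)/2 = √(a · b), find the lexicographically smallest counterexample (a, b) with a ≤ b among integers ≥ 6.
(a, b) = (6, 7)

At (6, 6): both sides equal 6, so it holds there.

Substituting (6, 7) into the claim:
LHS = (6 + 7)/2 = 13/2
RHS = √(6 · 7) = √(42) ≈ 6.481

Since LHS ≠ RHS, this pair disproves the claim, and no lexicographically smaller pair (a ≤ b, integers ≥ 6) does.

For instance (9, 12) is also a counterexample (LHS = 21/2, RHS = 6·√(3) ≈ 10.39), but it's lexicographically larger.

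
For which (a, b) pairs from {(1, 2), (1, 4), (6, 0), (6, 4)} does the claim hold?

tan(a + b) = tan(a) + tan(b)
(6, 0)

Testing each pair:
(1, 2): LHS = tan(3) ≈ -0.1425, RHS = tan(2) + tan(1) ≈ -0.6276 → fails
(1, 4): LHS = tan(5) ≈ -3.381, RHS = tan(4) + tan(1) ≈ 2.715 → fails
(6, 0): LHS = tan(6) ≈ -0.291, RHS = tan(6) ≈ -0.291 → holds
(6, 4): LHS = tan(10) ≈ 0.6484, RHS = tan(6) + tan(4) ≈ 0.8668 → fails

1 of 4 pairs satisfies the claim.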